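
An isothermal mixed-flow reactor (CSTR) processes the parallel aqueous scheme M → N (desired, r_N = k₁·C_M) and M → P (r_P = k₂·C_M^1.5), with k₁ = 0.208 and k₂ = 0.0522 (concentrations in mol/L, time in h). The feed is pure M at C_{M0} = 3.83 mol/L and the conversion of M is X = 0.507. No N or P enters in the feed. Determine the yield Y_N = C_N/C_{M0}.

0.377

Exit C_M = C_{M0}(1−X) = 3.83×0.493 = 1.888 mol/L.
Rates in a CSTR are evaluated at the outlet concentration: r_N = 0.208×1.888 = 0.3927, r_P = 0.0522×1.888^1.5 = 0.1354.
Fraction of consumed M going to N: r_N/(r_N+r_P) = 0.7436.
C_N = 0.7436·C_{M0}·X = 0.7436×3.83×0.507 = 1.44 mol/L; Y_N = C_N/C_{M0} = 0.377.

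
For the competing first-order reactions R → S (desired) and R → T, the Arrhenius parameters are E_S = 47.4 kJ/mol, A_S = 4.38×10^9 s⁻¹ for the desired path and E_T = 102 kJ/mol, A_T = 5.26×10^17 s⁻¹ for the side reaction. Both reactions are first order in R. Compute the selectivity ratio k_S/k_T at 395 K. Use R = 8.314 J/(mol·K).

With equal orders, S_{S/T} = k_S/k_T = (A_S/A_T)·exp[(E_T−E_S)/(RT)].
(E_T−E_S)/(RT) = (102−47.4)×10³/(8.314×395) = 54600/3284 = 16.63.
k_S/k_T = (4.38×10^9/5.26×10^17)·exp(16.63) = 8.327×10^-9 × 1.662×10^7 = 0.138.

0.138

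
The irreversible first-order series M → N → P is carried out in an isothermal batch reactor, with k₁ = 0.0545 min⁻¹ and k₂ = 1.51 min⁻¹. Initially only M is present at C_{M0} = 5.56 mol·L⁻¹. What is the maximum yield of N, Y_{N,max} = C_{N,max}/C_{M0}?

Evaluating C_N at t_opt = ln(k₂/k₁)/(k₂−k₁) gives C_{N,max}/C_{M0} = (k₁/k₂)^[k₂/(k₂−k₁)].
= (0.0545/1.51)^(1.51/(1.51−0.0545)) = (0.03609)^(1.037) = 0.03187.

0.0319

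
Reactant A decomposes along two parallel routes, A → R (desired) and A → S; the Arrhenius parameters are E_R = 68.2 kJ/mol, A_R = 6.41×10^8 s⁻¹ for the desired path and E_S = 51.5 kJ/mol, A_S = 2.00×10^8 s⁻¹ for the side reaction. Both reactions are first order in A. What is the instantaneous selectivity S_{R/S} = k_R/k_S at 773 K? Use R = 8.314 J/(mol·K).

0.238

Since both paths have the same order in A, the concentration cancels and S_{R/S} = k_R/k_S = (A_R/A_S)·exp[(E_S−E_R)/(RT)].
(E_S−E_R)/(RT) = (51.5−68.2)×10³/(8.314×773) = -16700/6427 = -2.599.
k_R/k_S = (6.41×10^8/2.00×10^8)·exp(-2.599) = 3.205 × 0.07438 = 0.238.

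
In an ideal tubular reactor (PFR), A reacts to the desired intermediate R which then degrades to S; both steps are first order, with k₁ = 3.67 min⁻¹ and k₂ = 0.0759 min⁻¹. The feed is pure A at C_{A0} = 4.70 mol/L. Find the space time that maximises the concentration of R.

The intermediate peaks when r₁ = r₂, i.e. k₁e^(−k₁τ) = k₂e^(−k₂τ), giving τ_opt = ln(k₂/k₁)/(k₂−k₁).
= ln(0.0759/3.67)/(0.0759−3.67) = ln(0.02068)/-3.594 = -3.879/-3.594 = 1.08 min.

1.08 min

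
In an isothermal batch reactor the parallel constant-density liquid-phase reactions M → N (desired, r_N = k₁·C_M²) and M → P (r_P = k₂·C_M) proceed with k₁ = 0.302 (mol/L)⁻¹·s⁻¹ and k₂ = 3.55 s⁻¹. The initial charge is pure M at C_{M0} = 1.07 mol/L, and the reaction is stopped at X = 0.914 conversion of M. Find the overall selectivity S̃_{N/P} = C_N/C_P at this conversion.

C_M = C_{M0}(1−X) = 0.09202 mol/L.
Along a PFR/batch, dC_P/dC_M = −r_P/(r_N+r_P) = −k₂/(k₂+k₁·C_M).
Integrating from C_{M0} to C_M: C_P = (3.55/0.302)·ln[(3.55+0.302·1.07)/(3.55+0.302·0.0920)] = 11.75·ln(3.873/3.578) = 0.9324 mol/L.
Then C_N = (C_{M0}−C_M) − C_P = 0.9780 − 0.9324 = 0.04557 mol/L.
S̃_{N/P} = C_N/C_P = 0.04557/0.9324 = 0.0489.

0.0489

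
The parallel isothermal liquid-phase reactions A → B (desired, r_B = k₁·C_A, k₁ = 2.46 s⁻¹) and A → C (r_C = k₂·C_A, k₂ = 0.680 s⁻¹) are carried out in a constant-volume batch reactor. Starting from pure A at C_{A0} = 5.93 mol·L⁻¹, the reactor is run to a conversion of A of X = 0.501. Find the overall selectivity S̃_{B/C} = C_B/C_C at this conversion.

3.62

C_A = C_{A0}(1−X) = 2.959 mol·L⁻¹.
Both paths are first order in A, so the instantaneous fraction to B is constant: dC_B/d(−C_A) = k₁/(k₁+k₂) = 0.7834.
C_B = 0.7834·(C_{A0}−C_A) = 0.7834×2.971 = 2.33 mol·L⁻¹.
C_C = (C_{A0}−C_A)−C_B = 0.6434 mol·L⁻¹; S̃_{B/C} = 2.328/0.6434 = 3.62.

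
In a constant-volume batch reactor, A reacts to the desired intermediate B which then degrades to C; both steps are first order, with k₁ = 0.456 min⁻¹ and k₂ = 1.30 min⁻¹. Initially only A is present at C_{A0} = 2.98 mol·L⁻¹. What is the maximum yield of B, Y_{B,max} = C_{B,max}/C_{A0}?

At the optimum, C_{B,max}/C_{A0} = (k₁/k₂)^[k₂/(k₂−k₁)].
= (0.456/1.30)^(1.30/(1.30−0.456)) = (0.3508)^(1.540) = 0.1992.

0.199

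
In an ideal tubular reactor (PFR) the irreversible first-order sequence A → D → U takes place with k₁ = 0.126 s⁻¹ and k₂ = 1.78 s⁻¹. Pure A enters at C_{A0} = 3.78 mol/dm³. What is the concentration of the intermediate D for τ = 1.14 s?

Solving the coupled first-order balances gives C_D(τ) = [k₁/(k₂−k₁)]·C_{A0}·(e^(−k₁τ) − e^(−k₂τ)).
e^(−k₁τ) = e^(−0.126×1.14) = e^(−0.1436) = 0.8662; e^(−k₂τ) = e^(−2.029) = 0.1314.
C_D = 0.126×3.78/(1.78−0.126) × (0.8662−0.1314) = 0.2880×0.7348 = 0.2116 mol/dm³.

0.212 mol/dm³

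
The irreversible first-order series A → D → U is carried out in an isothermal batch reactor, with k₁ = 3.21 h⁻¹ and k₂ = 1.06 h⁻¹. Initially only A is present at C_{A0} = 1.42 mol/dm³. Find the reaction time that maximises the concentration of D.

0.515 h

For first-order series the maximum of C_D occurs at t_opt = ln(k₂/k₁)/(k₂−k₁).
= ln(1.06/3.21)/(1.06−3.21) = ln(0.3302)/-2.150 = -1.108/-2.150 = 0.515 h.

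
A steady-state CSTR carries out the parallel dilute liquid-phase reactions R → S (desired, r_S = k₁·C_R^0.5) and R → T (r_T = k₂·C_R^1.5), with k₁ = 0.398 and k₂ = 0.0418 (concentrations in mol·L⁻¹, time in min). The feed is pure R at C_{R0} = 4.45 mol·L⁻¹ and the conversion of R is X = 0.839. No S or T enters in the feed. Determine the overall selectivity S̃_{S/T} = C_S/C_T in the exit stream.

Exit C_R = C_{R0}(1−X) = 4.45×0.161 = 0.7165 mol·L⁻¹.
In a CSTR the entire volume is at exit conditions, so r_S = 0.398×0.7165^0.5 = 0.3369 and r_T = 0.0418×0.7165^1.5 = 0.02535.
Overall selectivity = C_S/C_T = r_Sτ/(r_Tτ) = r_S/r_T = 13.3.

13.3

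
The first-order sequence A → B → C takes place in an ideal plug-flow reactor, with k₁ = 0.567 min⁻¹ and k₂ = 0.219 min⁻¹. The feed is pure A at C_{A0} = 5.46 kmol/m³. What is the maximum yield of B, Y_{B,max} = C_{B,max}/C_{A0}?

0.550

At the optimum, C_{B,max}/C_{A0} = (k₁/k₂)^[k₂/(k₂−k₁)].
= (0.567/0.219)^(0.219/(0.219−0.567)) = (2.589)^(-0.6293) = 0.5496.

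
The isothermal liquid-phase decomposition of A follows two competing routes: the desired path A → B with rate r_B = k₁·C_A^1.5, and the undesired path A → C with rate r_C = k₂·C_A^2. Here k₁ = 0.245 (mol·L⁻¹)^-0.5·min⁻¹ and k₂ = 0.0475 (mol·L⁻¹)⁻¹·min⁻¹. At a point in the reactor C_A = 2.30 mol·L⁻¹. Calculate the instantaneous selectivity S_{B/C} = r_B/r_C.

3.40

S_{B/C} = r_B/r_C = (k₁·C_A^1.5)/(k₂·C_A^2) = (k₁/k₂)·C_A^-0.5.
= (0.245×2.300^1.5) / (0.0475×2.300^2) = 0.8546/0.2513 = 3.40.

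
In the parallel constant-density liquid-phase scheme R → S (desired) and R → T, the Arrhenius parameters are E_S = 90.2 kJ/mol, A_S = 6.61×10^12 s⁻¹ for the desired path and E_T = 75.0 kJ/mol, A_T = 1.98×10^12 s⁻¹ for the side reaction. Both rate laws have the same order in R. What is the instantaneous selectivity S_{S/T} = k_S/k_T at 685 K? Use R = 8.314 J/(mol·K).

With equal orders, S_{S/T} = k_S/k_T = (A_S/A_T)·exp[(E_T−E_S)/(RT)].
(E_T−E_S)/(RT) = (75.0−90.2)×10³/(8.314×685) = -15200/5695 = -2.669.
k_S/k_T = (6.61×10^12/1.98×10^12)·exp(-2.669) = 3.338 × 0.06932 = 0.231.
Since E_S > E_T, raising the temperature improves selectivity toward S.

0.231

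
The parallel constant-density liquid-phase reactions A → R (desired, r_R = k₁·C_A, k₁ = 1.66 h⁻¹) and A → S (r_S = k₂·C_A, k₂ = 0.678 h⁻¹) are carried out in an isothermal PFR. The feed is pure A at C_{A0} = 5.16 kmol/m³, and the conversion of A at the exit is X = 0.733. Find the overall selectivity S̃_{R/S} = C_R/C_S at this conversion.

C_A = C_{A0}(1−X) = 1.378 kmol/m³.
Both paths are first order in A, so the instantaneous fraction to R is constant: dC_R/d(−C_A) = k₁/(k₁+k₂) = 0.7100.
C_R = 0.7100·(C_{A0}−C_A) = 0.7100×3.782 = 2.69 kmol/m³.
C_S = (C_{A0}−C_A)−C_R = 1.097 kmol/m³; S̃_{R/S} = 2.685/1.097 = 2.45.

2.45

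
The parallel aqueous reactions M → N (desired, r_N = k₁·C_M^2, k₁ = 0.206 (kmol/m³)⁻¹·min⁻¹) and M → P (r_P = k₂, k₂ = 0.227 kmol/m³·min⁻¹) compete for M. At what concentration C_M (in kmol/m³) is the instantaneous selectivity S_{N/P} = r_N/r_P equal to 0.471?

0.720 kmol/m³

S_{N/P} = (k₁/k₂)·C_M^2 ⇒ C_M = (S·k₂/k₁)^(0.5).
= (0.471×0.227/0.206)^(0.5) = (0.5190)^(0.5) = 0.720 kmol/m³.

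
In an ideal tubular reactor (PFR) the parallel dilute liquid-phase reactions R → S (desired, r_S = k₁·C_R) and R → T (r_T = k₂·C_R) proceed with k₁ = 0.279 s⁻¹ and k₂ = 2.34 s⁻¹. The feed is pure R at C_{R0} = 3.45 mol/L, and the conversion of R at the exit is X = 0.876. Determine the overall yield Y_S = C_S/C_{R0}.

0.0933

C_R = C_{R0}(1−X) = 0.4278 mol/L.
Both paths are first order in R, so the instantaneous fraction to S is constant: dC_S/d(−C_R) = k₁/(k₁+k₂) = 0.1065.
C_S = 0.1065·(C_{R0}−C_R) = 0.1065×3.022 = 0.322 mol/L.
Y_S = C_S/C_{R0} = 0.3220/3.45 = 0.0933.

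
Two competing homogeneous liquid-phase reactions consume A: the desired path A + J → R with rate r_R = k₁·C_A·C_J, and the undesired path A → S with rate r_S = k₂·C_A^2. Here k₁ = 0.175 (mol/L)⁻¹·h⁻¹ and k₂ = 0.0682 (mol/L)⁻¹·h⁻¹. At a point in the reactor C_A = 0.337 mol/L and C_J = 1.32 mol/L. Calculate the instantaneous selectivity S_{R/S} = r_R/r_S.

S_{R/S} = r_R/r_S = (k₁·C_A·C_J)/(k₂·C_A^2) = (k₁/k₂)·C_A⁻¹·C_J.
= (0.175×0.3370×1.320) / (0.0682×0.3370^2) = 0.07785/0.007745 = 10.1.

10.1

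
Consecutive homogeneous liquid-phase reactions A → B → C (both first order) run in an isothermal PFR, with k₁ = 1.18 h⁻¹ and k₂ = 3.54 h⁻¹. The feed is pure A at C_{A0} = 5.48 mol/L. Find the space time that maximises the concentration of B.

Setting dC_B/dτ = 0 gives τ_opt = ln(k₂/k₁)/(k₂−k₁).
= ln(3.54/1.18)/(3.54−1.18) = ln(3.000)/2.360 = 1.099/2.360 = 0.466 h.

0.466 h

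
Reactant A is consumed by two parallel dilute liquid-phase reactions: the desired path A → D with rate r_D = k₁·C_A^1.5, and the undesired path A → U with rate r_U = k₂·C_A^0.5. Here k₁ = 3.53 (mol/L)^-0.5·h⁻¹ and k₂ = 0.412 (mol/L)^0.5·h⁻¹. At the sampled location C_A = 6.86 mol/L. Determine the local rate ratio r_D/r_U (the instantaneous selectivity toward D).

S_{D/U} = r_D/r_U = (k₁·C_A^1.5)/(k₂·C_A^0.5) = (k₁/k₂)·C_A.
= (3.53×6.860^1.5) / (0.412×6.860^0.5) = 63.43/1.079 = 58.8.

58.8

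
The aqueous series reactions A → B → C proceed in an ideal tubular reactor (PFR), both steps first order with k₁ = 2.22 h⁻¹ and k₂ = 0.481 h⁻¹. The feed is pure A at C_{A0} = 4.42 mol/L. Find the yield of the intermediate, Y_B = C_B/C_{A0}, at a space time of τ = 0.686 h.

0.639

For first-order series with pure A initially, C_B(τ) = k₁C_{A0}/(k₂−k₁)·(e^(−k₁τ) − e^(−k₂τ)).
e^(−k₁τ) = e^(−2.22×0.686) = e^(−1.523) = 0.2181; e^(−k₂τ) = e^(−0.3300) = 0.7189.
C_B = 2.22×4.42/(0.481−2.22) × (0.2181−0.7189) = (-5.643)×(-0.5009) = 2.826 mol/L.
Y_B = C_B/C_{A0} = 2.826/4.42 = 0.639.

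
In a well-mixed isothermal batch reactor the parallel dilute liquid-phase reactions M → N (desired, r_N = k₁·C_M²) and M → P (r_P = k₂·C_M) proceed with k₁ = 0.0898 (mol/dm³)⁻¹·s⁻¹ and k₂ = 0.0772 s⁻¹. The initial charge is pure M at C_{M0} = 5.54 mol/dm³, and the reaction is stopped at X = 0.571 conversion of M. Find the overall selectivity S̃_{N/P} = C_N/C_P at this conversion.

4.40

C_M = C_{M0}(1−X) = 2.377 mol/dm³.
Along a PFR/batch, dC_P/dC_M = −r_P/(r_N+r_P) = −k₂/(k₂+k₁·C_M).
Integrating from C_{M0} to C_M: C_P = (0.0772/0.0898)·ln[(0.0772+0.0898·5.54)/(0.0772+0.0898·2.38)] = 0.8597·ln(0.5747/0.2906) = 0.5861 mol/dm³.
Then C_N = (C_{M0}−C_M) − C_P = 3.163 − 0.5861 = 2.577 mol/dm³.
S̃_{N/P} = C_N/C_P = 2.577/0.5861 = 4.40.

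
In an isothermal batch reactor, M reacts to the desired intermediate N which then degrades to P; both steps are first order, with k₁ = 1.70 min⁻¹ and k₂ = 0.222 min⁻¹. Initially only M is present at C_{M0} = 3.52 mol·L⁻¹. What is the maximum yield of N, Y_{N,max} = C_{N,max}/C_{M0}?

0.737

For a first-order series the maximum intermediate yield is C_{N,max}/C_{M0} = (k₁/k₂)^[k₂/(k₂−k₁)].
= (1.70/0.222)^(0.222/(0.222−1.70)) = (7.658)^(-0.1502) = 0.7366.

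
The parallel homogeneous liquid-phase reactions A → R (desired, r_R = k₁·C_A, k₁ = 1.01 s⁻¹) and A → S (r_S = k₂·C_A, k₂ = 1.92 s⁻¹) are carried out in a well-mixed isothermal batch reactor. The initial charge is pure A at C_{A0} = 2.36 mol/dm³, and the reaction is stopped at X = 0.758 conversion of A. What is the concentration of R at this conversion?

C_A = C_{A0}(1−X) = 0.5711 mol/dm³.
Both paths are first order in A, so the instantaneous fraction to R is constant: dC_R/d(−C_A) = k₁/(k₁+k₂) = 0.3447.
C_R = 0.3447·(C_{A0}−C_A) = 0.3447×1.789 = 0.617 mol/dm³.

0.617 mol/dm³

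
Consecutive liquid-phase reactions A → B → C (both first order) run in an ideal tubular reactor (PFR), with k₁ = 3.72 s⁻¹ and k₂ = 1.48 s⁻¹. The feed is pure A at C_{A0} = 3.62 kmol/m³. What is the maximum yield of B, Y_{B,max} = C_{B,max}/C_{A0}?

0.544

At the optimum, C_{B,max}/C_{A0} = (k₁/k₂)^[k₂/(k₂−k₁)].
= (3.72/1.48)^(1.48/(1.48−3.72)) = (2.514)^(-0.6607) = 0.5439.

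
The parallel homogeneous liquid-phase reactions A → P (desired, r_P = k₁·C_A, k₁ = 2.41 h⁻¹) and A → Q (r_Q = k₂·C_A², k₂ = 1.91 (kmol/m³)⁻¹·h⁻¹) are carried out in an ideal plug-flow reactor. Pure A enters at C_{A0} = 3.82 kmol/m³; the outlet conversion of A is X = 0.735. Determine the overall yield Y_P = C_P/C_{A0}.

0.266

C_A = C_{A0}(1−X) = 1.012 kmol/m³.
Along a PFR/batch, dC_P/dC_A = −r_P/(r_P+r_Q) = −k₁/(k₁+k₂·C_A).
Integrating from C_{A0} to C_A: C_P = (2.41/1.91)·ln[(2.41+1.91·3.82)/(2.41+1.91·1.01)] = 1.262·ln(9.706/4.343) = 1.015 kmol/m³.
Y_P = C_P/C_{A0} = 1.015/3.82 = 0.266.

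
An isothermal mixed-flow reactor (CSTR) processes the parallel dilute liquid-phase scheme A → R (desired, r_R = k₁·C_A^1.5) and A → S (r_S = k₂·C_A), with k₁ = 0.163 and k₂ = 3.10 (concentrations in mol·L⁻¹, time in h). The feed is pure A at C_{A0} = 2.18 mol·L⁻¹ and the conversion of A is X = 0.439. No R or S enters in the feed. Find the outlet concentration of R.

0.0526 mol·L⁻¹

Exit C_A = C_{A0}(1−X) = 2.18×0.561 = 1.223 mol·L⁻¹.
A CSTR operates uniformly at the exit composition, giving r_R = 0.2205 and r_S = 3.791 (each k·C_A^n at C_A = 1.223).
Fraction of consumed A going to R: r_R/(r_R+r_S) = 0.05495.
C_R = 0.05495·C_{A0}·X = 0.05495×2.18×0.439 = 0.0526 mol·L⁻¹.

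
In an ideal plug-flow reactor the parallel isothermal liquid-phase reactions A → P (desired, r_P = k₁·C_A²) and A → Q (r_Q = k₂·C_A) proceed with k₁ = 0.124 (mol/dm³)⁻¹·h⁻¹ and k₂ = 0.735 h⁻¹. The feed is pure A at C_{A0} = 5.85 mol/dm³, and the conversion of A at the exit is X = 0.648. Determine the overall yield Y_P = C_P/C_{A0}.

0.254

C_A = C_{A0}(1−X) = 2.059 mol/dm³.
Along a PFR/batch, dC_Q/dC_A = −r_Q/(r_P+r_Q) = −k₂/(k₂+k₁·C_A).
Integrating from C_{A0} to C_A: C_Q = (0.735/0.124)·ln[(0.735+0.124·5.85)/(0.735+0.124·2.06)] = 5.927·ln(1.460/0.9903) = 2.302 mol/dm³.
Then C_P = (C_{A0}−C_A) − C_Q = 3.791 − 2.302 = 1.488 mol/dm³.
Y_P = C_P/C_{A0} = 1.488/5.85 = 0.254.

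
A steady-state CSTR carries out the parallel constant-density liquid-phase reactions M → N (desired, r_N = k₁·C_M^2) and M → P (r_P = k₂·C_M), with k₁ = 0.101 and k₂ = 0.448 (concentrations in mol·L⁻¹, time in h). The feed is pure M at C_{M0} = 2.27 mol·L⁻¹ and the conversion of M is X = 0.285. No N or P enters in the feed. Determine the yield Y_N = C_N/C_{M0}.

Exit C_M = C_{M0}(1−X) = 2.27×0.715 = 1.623 mol·L⁻¹.
Rates in a CSTR are evaluated at the outlet concentration: r_N = 0.101×1.623^2 = 0.2661, r_P = 0.448×1.623 = 0.7271.
Fraction of consumed M going to N: r_N/(r_N+r_P) = 0.2679.
C_N = 0.2679·C_{M0}·X = 0.2679×2.27×0.285 = 0.173 mol·L⁻¹; Y_N = C_N/C_{M0} = 0.0763.

0.0763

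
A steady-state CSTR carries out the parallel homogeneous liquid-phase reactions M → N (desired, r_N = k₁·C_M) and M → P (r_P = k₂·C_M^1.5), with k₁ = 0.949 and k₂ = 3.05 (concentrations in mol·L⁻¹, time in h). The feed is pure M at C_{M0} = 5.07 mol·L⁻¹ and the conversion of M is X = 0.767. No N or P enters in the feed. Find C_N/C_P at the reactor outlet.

0.286

Exit C_M = C_{M0}(1−X) = 5.07×0.233 = 1.181 mol·L⁻¹.
A CSTR operates uniformly at the exit composition, giving r_N = 1.121 and r_P = 3.916 (each k·C_M^n at C_M = 1.181).
Overall selectivity = C_N/C_P = r_Nτ/(r_Pτ) = r_N/r_P = 0.286.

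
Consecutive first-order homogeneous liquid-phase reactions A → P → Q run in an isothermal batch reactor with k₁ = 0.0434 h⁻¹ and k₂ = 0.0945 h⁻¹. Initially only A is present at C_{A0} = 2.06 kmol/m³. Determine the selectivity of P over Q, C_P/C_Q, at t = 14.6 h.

1.02

The intermediate concentration in a first-order A→B→C sequence is C_P = k₁C_{A0}(e^(−k₁t) − e^(−k₂t))/(k₂−k₁).
e^(−k₁t) = e^(−0.0434×14.6) = e^(−0.6336) = 0.5307; e^(−k₂t) = e^(−1.380) = 0.2517.
C_P = 0.0434×2.06/(0.0945−0.0434) × (0.5307−0.2517) = 1.750×0.2790 = 0.4881 kmol/m³.
C_A = C_{A0}e^(−k₁t) = 1.093 kmol/m³, so C_Q = C_{A0}−C_A−C_P = 0.4787 kmol/m³; C_P/C_Q = 1.02.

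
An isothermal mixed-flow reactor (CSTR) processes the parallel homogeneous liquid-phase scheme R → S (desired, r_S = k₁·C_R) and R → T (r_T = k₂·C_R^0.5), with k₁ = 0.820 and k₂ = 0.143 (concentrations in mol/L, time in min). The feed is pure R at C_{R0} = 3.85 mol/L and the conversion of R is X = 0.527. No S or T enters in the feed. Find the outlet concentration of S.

1.80 mol/L

Exit C_R = C_{R0}(1−X) = 3.85×0.473 = 1.821 mol/L.
Rates in a CSTR are evaluated at the outlet concentration: r_S = 0.820×1.821 = 1.493, r_T = 0.143×1.821^0.5 = 0.1930.
Fraction of consumed R going to S: r_S/(r_S+r_T) = 0.8856.
C_S = 0.8856·C_{R0}·X = 0.8856×3.85×0.527 = 1.80 mol/L.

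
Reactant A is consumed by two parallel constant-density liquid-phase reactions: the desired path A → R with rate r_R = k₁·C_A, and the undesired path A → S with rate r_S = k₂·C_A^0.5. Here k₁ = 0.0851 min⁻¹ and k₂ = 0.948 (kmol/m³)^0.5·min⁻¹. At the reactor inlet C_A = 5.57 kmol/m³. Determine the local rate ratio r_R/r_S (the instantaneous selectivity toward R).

S_{R/S} = r_R/r_S = (k₁·C_A)/(k₂·C_A^0.5) = (k₁/k₂)·C_A^0.5.
= (0.0851×5.570) / (0.948×5.570^0.5) = 0.4740/2.237 = 0.212.

0.212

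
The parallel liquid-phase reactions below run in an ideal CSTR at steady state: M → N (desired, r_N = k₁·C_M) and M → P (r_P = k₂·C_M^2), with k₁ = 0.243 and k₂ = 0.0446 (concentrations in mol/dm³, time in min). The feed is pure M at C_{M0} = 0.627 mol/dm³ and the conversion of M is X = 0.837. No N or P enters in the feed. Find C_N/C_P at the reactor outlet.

Exit C_M = C_{M0}(1−X) = 0.627×0.163 = 0.1022 mol/dm³.
In a CSTR the entire volume is at exit conditions, so r_N = 0.243×0.1022 = 0.02483 and r_P = 0.0446×0.1022^2 = 4.658×10^-4.
Overall selectivity = C_N/C_P = r_Nτ/(r_Pτ) = r_N/r_P = 53.3.

53.3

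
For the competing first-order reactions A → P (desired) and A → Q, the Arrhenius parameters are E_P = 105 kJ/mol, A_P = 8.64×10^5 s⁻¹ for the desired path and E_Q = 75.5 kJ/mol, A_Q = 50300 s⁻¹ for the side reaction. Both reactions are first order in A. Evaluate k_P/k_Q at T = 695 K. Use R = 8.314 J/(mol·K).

0.104

Since both paths have the same order in A, the concentration cancels and S_{P/Q} = k_P/k_Q = (A_P/A_Q)·exp[(E_Q−E_P)/(RT)].
(E_Q−E_P)/(RT) = (75.5−105)×10³/(8.314×695) = -29500/5778 = -5.105.
k_P/k_Q = (8.64×10^5/50300)·exp(-5.105) = 17.18 × 0.006064 = 0.104.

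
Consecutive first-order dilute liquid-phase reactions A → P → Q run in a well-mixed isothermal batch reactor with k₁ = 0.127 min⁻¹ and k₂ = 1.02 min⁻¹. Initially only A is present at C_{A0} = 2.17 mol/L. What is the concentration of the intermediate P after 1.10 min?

The intermediate concentration in a first-order A→B→C sequence is C_P = k₁C_{A0}(e^(−k₁t) − e^(−k₂t))/(k₂−k₁).
e^(−k₁t) = e^(−0.127×1.10) = e^(−0.1397) = 0.8696; e^(−k₂t) = e^(−1.122) = 0.3256.
C_P = 0.127×2.17/(1.02−0.127) × (0.8696−0.3256) = 0.3086×0.5440 = 0.1679 mol/L.

0.168 mol/L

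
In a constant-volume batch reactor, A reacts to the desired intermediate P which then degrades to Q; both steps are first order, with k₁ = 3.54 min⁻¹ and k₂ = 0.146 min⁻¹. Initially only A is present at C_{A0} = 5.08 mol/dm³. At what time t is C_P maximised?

For first-order series the maximum of C_P occurs at t_opt = ln(k₂/k₁)/(k₂−k₁).
= ln(0.146/3.54)/(0.146−3.54) = ln(0.04124)/-3.394 = -3.188/-3.394 = 0.939 min.

0.939 min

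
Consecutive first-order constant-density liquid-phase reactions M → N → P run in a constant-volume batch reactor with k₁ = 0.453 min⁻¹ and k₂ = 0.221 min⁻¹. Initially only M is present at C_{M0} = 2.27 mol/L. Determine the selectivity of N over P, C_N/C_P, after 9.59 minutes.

0.269

For first-order series with pure M initially, C_N(t) = k₁C_{M0}/(k₂−k₁)·(e^(−k₁t) − e^(−k₂t)).
e^(−k₁t) = e^(−0.453×9.59) = e^(−4.344) = 0.01298; e^(−k₂t) = e^(−2.119) = 0.1201.
C_N = 0.453×2.27/(0.221−0.453) × (0.01298−0.1201) = (-4.432)×(-0.1071) = 0.4748 mol/L.
C_M = C_{M0}e^(−k₁t) = 0.02947 mol/L, so C_P = C_{M0}−C_M−C_N = 1.766 mol/L; C_N/C_P = 0.269.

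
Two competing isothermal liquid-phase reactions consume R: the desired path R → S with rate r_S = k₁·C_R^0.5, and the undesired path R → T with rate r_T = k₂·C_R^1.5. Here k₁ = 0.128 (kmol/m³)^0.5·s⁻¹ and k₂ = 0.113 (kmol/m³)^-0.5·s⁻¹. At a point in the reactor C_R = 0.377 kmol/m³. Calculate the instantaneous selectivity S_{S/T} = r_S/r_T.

3.00

S_{S/T} = r_S/r_T = (k₁·C_R^0.5)/(k₂·C_R^1.5) = (k₁/k₂)·C_R⁻¹.
= (0.128×0.3770^0.5) / (0.113×0.3770^1.5) = 0.07859/0.02616 = 3.00.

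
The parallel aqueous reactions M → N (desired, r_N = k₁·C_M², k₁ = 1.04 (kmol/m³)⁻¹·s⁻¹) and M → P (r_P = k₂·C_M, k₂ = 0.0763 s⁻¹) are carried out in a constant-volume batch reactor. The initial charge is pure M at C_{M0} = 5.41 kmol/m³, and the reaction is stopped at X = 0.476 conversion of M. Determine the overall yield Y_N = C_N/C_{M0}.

0.467

C_M = C_{M0}(1−X) = 2.835 kmol/m³.
Along a PFR/batch, dC_P/dC_M = −r_P/(r_N+r_P) = −k₂/(k₂+k₁·C_M).
Integrating from C_{M0} to C_M: C_P = (0.0763/1.04)·ln[(0.0763+1.04·5.41)/(0.0763+1.04·2.83)] = 0.07337·ln(5.703/3.025) = 0.04653 kmol/m³.
Then C_N = (C_{M0}−C_M) − C_P = 2.575 − 0.04653 = 2.529 kmol/m³.
Y_N = C_N/C_{M0} = 2.529/5.41 = 0.467.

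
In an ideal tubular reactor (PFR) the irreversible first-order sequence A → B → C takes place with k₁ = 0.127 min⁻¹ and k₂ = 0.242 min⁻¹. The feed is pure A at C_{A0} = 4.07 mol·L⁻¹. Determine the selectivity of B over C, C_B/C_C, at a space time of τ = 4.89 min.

The intermediate concentration in a first-order A→B→C sequence is C_B = k₁C_{A0}(e^(−k₁τ) − e^(−k₂τ))/(k₂−k₁).
e^(−k₁τ) = e^(−0.127×4.89) = e^(−0.6210) = 0.5374; e^(−k₂τ) = e^(−1.183) = 0.3062.
C_B = 0.127×4.07/(0.242−0.127) × (0.5374−0.3062) = 4.495×0.2311 = 1.039 mol·L⁻¹.
C_A = C_{A0}e^(−k₁τ) = 2.187 mol·L⁻¹, so C_C = C_{A0}−C_A−C_B = 0.8439 mol·L⁻¹; C_B/C_C = 1.23.

1.23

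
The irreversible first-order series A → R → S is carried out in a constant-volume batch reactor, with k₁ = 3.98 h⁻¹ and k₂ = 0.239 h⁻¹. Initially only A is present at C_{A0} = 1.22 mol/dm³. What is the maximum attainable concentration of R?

1.02 mol/dm³

For a first-order series the maximum intermediate yield is C_{R,max}/C_{A0} = (k₁/k₂)^[k₂/(k₂−k₁)].
= (3.98/0.239)^(0.239/(0.239−3.98)) = (16.65)^(-0.06389) = 0.8355.
C_{R,max} = 0.8355×1.22 = 1.02 mol/dm³.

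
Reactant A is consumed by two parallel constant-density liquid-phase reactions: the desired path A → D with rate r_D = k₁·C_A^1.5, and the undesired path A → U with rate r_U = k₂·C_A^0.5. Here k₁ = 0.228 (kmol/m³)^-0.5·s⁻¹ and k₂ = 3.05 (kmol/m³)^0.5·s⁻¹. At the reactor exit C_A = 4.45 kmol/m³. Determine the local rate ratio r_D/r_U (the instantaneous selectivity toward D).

S_{D/U} = r_D/r_U = (k₁·C_A^1.5)/(k₂·C_A^0.5) = (k₁/k₂)·C_A.
= (0.228×4.450^1.5) / (3.05×4.450^0.5) = 2.140/6.434 = 0.333.
Since the desired path is higher order in A, keeping C_A high (PFR or concentrated feed) favours D.

0.333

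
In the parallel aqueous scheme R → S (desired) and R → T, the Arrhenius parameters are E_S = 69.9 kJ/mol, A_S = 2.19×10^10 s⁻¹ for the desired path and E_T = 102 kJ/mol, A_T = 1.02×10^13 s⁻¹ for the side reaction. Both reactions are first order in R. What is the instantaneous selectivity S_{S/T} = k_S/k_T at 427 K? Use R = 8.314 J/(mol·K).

18.1

Since both paths have the same order in R, the concentration cancels and S_{S/T} = k_S/k_T = (A_S/A_T)·exp[(E_T−E_S)/(RT)].
(E_T−E_S)/(RT) = (102−69.9)×10³/(8.314×427) = 32100/3550 = 9.042.
k_S/k_T = (2.19×10^10/1.02×10^13)·exp(9.042) = 0.002147 × 8451 = 18.1.
Since E_S < E_T, lowering the temperature improves selectivity toward S.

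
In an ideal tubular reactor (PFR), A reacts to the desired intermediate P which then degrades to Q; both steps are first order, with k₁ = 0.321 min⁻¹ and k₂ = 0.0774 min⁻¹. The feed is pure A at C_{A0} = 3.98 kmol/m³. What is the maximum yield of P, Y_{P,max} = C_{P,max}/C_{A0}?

0.636

For a first-order series the maximum intermediate yield is C_{P,max}/C_{A0} = (k₁/k₂)^[k₂/(k₂−k₁)].
= (0.321/0.0774)^(0.0774/(0.0774−0.321)) = (4.147)^(-0.3177) = 0.6364.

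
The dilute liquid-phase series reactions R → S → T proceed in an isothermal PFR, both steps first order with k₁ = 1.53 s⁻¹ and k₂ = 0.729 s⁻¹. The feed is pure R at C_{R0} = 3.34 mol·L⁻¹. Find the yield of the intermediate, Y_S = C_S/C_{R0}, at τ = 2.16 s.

The intermediate concentration in a first-order A→B→C sequence is C_S = k₁C_{R0}(e^(−k₁τ) − e^(−k₂τ))/(k₂−k₁).
e^(−k₁τ) = e^(−1.53×2.16) = e^(−3.305) = 0.03671; e^(−k₂τ) = e^(−1.575) = 0.2071.
C_S = 1.53×3.34/(0.729−1.53) × (0.03671−0.2071) = (-6.380)×(-0.1704) = 1.087 mol·L⁻¹.
Y_S = C_S/C_{R0} = 1.087/3.34 = 0.325.

0.325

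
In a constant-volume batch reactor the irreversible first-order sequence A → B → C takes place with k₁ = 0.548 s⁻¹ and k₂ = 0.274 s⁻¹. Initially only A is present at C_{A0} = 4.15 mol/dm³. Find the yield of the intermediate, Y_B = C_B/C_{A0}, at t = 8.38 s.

0.181

The intermediate concentration in a first-order A→B→C sequence is C_B = k₁C_{A0}(e^(−k₁t) − e^(−k₂t))/(k₂−k₁).
e^(−k₁t) = e^(−0.548×8.38) = e^(−4.592) = 0.01013; e^(−k₂t) = e^(−2.296) = 0.1006.
C_B = 0.548×4.15/(0.274−0.548) × (0.01013−0.1006) = (-8.300)×(-0.09052) = 0.7513 mol/dm³.
Y_B = C_B/C_{A0} = 0.7513/4.15 = 0.181.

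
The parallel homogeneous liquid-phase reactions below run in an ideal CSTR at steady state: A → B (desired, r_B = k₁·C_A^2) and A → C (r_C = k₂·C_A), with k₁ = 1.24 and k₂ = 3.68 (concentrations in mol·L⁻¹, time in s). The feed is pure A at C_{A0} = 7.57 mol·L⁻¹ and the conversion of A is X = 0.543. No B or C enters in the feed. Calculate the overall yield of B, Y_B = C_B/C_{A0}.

0.292

Exit C_A = C_{A0}(1−X) = 7.57×0.457 = 3.459 mol·L⁻¹.
A CSTR operates uniformly at the exit composition, giving r_B = 14.84 and r_C = 12.73 (each k·C_A^n at C_A = 3.459).
Fraction of consumed A going to B: r_B/(r_B+r_C) = 0.5383.
C_B = 0.5383·C_{A0}·X = 0.5383×7.57×0.543 = 2.21 mol·L⁻¹; Y_B = C_B/C_{A0} = 0.292.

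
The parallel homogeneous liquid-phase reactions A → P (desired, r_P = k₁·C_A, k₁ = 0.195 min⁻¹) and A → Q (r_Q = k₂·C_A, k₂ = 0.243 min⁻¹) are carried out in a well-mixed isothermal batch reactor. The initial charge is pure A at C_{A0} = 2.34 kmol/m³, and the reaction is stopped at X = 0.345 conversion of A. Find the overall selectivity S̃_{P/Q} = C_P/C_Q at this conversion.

C_A = C_{A0}(1−X) = 1.533 kmol/m³.
Both paths are first order in A, so the instantaneous fraction to P is constant: dC_P/d(−C_A) = k₁/(k₁+k₂) = 0.4452.
C_P = 0.4452·(C_{A0}−C_A) = 0.4452×0.8073 = 0.359 kmol/m³.
C_Q = (C_{A0}−C_A)−C_P = 0.4479 kmol/m³; S̃_{P/Q} = 0.3594/0.4479 = 0.802.

0.802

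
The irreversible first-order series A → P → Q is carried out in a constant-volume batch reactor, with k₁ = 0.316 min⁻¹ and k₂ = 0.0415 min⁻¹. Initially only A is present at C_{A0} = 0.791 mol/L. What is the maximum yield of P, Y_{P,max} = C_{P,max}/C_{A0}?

0.736

At the optimum, C_{P,max}/C_{A0} = (k₁/k₂)^[k₂/(k₂−k₁)].
= (0.316/0.0415)^(0.0415/(0.0415−0.316)) = (7.614)^(-0.1512) = 0.7357.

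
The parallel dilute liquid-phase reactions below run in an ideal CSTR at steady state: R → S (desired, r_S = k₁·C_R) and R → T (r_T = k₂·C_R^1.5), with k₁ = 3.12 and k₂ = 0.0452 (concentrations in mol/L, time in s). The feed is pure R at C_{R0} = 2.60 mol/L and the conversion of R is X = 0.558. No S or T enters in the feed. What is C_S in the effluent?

Exit C_R = C_{R0}(1−X) = 2.60×0.442 = 1.149 mol/L.
Rates in a CSTR are evaluated at the outlet concentration: r_S = 3.12×1.149 = 3.586, r_T = 0.0452×1.149^1.5 = 0.05568.
Fraction of consumed R going to S: r_S/(r_S+r_T) = 0.9847.
C_S = 0.9847·C_{R0}·X = 0.9847×2.60×0.558 = 1.43 mol/L.

1.43 mol/L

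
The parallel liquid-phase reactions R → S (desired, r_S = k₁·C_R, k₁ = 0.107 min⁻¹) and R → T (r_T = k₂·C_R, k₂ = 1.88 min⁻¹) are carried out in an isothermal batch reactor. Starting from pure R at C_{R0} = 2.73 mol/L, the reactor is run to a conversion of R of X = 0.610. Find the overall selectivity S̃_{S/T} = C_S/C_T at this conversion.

0.0569

C_R = C_{R0}(1−X) = 1.065 mol/L.
Both paths are first order in R, so the instantaneous fraction to S is constant: dC_S/d(−C_R) = k₁/(k₁+k₂) = 0.05385.
C_S = 0.05385·(C_{R0}−C_R) = 0.05385×1.665 = 0.0897 mol/L.
C_T = (C_{R0}−C_R)−C_S = 1.576 mol/L; S̃_{S/T} = 0.08968/1.576 = 0.0569.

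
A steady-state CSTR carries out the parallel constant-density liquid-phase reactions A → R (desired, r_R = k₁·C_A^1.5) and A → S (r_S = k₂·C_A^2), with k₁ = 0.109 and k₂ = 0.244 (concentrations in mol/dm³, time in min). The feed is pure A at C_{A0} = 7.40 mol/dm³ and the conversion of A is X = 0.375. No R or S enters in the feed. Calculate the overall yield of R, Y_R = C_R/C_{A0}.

Exit C_A = C_{A0}(1−X) = 7.40×0.625 = 4.625 mol/dm³.
A CSTR operates uniformly at the exit composition, giving r_R = 1.084 and r_S = 5.219 (each k·C_A^n at C_A = 4.625).
Fraction of consumed A going to R: r_R/(r_R+r_S) = 0.1720.
C_R = 0.1720·C_{A0}·X = 0.1720×7.40×0.375 = 0.477 mol/dm³; Y_R = C_R/C_{A0} = 0.0645.

0.0645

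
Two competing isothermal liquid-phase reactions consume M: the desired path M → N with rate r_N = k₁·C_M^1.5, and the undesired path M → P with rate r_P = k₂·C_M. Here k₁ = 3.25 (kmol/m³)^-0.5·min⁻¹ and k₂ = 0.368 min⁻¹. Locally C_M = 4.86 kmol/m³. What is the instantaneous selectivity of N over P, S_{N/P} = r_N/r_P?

19.5

S_{N/P} = r_N/r_P = (k₁·C_M^1.5)/(k₂·C_M) = (k₁/k₂)·C_M^0.5.
= (3.25×4.860^1.5) / (0.368×4.860) = 34.82/1.788 = 19.5.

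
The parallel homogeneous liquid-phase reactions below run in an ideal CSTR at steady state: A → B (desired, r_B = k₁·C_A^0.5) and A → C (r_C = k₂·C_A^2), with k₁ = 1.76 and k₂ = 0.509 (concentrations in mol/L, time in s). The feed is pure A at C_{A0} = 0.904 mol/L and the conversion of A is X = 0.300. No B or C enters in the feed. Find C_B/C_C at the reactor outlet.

Exit C_A = C_{A0}(1−X) = 0.904×0.700 = 0.6328 mol/L.
A CSTR operates uniformly at the exit composition, giving r_B = 1.400 and r_C = 0.2038 (each k·C_A^n at C_A = 0.6328).
Overall selectivity = C_B/C_C = r_Bτ/(r_Cτ) = r_B/r_C = 6.87.

6.87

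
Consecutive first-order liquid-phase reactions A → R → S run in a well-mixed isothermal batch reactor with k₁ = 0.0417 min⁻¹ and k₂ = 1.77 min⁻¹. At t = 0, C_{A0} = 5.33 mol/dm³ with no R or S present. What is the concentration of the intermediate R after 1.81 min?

0.114 mol/dm³

Solving the coupled first-order balances gives C_R(t) = [k₁/(k₂−k₁)]·C_{A0}·(e^(−k₁t) − e^(−k₂t)).
e^(−k₁t) = e^(−0.0417×1.81) = e^(−0.07548) = 0.9273; e^(−k₂t) = e^(−3.204) = 0.04061.
C_R = 0.0417×5.33/(1.77−0.0417) × (0.9273−0.04061) = 0.1286×0.8867 = 0.1140 mol/dm³.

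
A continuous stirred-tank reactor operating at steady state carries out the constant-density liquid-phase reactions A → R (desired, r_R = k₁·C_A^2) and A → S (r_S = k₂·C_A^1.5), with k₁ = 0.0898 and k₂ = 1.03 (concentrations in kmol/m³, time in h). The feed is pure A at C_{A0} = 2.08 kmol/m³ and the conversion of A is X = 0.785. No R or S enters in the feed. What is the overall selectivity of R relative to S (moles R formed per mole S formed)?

Exit C_A = C_{A0}(1−X) = 2.08×0.215 = 0.4472 kmol/m³.
A CSTR operates uniformly at the exit composition, giving r_R = 0.01796 and r_S = 0.3080 (each k·C_A^n at C_A = 0.4472).
Overall selectivity = C_R/C_S = r_Rτ/(r_Sτ) = r_R/r_S = 0.0583.

0.0583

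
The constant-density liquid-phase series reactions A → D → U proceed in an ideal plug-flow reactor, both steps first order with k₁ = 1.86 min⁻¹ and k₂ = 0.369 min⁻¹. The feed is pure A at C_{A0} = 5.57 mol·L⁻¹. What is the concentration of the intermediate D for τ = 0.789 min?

Solving the coupled first-order balances gives C_D(τ) = [k₁/(k₂−k₁)]·C_{A0}·(e^(−k₁τ) − e^(−k₂τ)).
e^(−k₁τ) = e^(−1.86×0.789) = e^(−1.468) = 0.2305; e^(−k₂τ) = e^(−0.2911) = 0.7474.
C_D = 1.86×5.57/(0.369−1.86) × (0.2305−0.7474) = (-6.948)×(-0.5169) = 3.592 mol·L⁻¹.

3.59 mol·L⁻¹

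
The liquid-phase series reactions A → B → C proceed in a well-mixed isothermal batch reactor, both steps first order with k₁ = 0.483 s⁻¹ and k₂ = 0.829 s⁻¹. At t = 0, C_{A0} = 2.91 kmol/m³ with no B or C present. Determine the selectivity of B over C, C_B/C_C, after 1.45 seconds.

The intermediate concentration in a first-order A→B→C sequence is C_B = k₁C_{A0}(e^(−k₁t) − e^(−k₂t))/(k₂−k₁).
e^(−k₁t) = e^(−0.483×1.45) = e^(−0.7003) = 0.4964; e^(−k₂t) = e^(−1.202) = 0.3006.
C_B = 0.483×2.91/(0.829−0.483) × (0.4964−0.3006) = 4.062×0.1958 = 0.7955 kmol/m³.
C_A = C_{A0}e^(−k₁t) = 1.445 kmol/m³, so C_C = C_{A0}−C_A−C_B = 0.6699 kmol/m³; C_B/C_C = 1.19.

1.19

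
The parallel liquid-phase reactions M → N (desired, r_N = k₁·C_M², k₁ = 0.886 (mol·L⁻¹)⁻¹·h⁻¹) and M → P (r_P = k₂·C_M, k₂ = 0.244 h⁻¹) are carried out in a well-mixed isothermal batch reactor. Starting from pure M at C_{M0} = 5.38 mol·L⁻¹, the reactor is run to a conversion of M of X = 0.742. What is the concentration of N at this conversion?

3.65 mol·L⁻¹

C_M = C_{M0}(1−X) = 1.388 mol·L⁻¹.
Along a PFR/batch, dC_P/dC_M = −r_P/(r_N+r_P) = −k₂/(k₂+k₁·C_M).
Integrating from C_{M0} to C_M: C_P = (0.244/0.886)·ln[(0.244+0.886·5.38)/(0.244+0.886·1.39)] = 0.2754·ln(5.011/1.474) = 0.3370 mol·L⁻¹.
Then C_N = (C_{M0}−C_M) − C_P = 3.992 − 0.3370 = 3.655 mol·L⁻¹.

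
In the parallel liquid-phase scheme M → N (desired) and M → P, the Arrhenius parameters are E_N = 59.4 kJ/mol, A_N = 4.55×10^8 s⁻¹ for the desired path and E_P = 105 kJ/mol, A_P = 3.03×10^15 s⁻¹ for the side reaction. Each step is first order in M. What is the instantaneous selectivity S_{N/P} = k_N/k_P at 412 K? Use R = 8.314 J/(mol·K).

0.0908

Since both paths have the same order in M, the concentration cancels and S_{N/P} = k_N/k_P = (A_N/A_P)·exp[(E_P−E_N)/(RT)].
(E_P−E_N)/(RT) = (105−59.4)×10³/(8.314×412) = 45600/3425 = 13.31.
k_N/k_P = (4.55×10^8/3.03×10^15)·exp(13.31) = 1.502×10^-7 × 6.047×10^5 = 0.0908.
Since E_N < E_P, lowering the temperature improves selectivity toward N.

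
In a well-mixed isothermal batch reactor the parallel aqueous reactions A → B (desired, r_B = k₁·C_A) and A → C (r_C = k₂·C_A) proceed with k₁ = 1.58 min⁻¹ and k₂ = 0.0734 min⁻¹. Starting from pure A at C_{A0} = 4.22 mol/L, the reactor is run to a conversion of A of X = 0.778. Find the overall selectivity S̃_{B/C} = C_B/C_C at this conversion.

C_A = C_{A0}(1−X) = 0.9368 mol/L.
Both paths are first order in A, so the instantaneous fraction to B is constant: dC_B/d(−C_A) = k₁/(k₁+k₂) = 0.9556.
C_B = 0.9556·(C_{A0}−C_A) = 0.9556×3.283 = 3.14 mol/L.
C_C = (C_{A0}−C_A)−C_B = 0.1458 mol/L; S̃_{B/C} = 3.137/0.1458 = 21.5.

21.5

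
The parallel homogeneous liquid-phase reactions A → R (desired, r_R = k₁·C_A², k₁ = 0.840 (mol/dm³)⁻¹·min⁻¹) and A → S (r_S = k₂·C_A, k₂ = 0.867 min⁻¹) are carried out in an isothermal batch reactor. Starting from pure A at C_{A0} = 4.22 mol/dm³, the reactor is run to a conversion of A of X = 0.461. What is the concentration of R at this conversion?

C_A = C_{A0}(1−X) = 2.275 mol/dm³.
Along a PFR/batch, dC_S/dC_A = −r_S/(r_R+r_S) = −k₂/(k₂+k₁·C_A).
Integrating from C_{A0} to C_A: C_S = (0.867/0.840)·ln[(0.867+0.840·4.22)/(0.867+0.840·2.27)] = 1.032·ln(4.412/2.778) = 0.4776 mol/dm³.
Then C_R = (C_{A0}−C_A) − C_S = 1.945 − 0.4776 = 1.468 mol/dm³.

1.47 mol/dm³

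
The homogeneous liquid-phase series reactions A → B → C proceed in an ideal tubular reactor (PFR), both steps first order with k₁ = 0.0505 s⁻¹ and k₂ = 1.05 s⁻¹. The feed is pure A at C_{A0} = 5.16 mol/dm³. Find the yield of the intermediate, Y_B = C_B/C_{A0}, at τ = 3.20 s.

0.0412

The intermediate concentration in a first-order A→B→C sequence is C_B = k₁C_{A0}(e^(−k₁τ) − e^(−k₂τ))/(k₂−k₁).
e^(−k₁τ) = e^(−0.0505×3.20) = e^(−0.1616) = 0.8508; e^(−k₂τ) = e^(−3.360) = 0.03474.
C_B = 0.0505×5.16/(1.05−0.0505) × (0.8508−0.03474) = 0.2607×0.8160 = 0.2128 mol/dm³.
Y_B = C_B/C_{A0} = 0.2128/5.16 = 0.0412.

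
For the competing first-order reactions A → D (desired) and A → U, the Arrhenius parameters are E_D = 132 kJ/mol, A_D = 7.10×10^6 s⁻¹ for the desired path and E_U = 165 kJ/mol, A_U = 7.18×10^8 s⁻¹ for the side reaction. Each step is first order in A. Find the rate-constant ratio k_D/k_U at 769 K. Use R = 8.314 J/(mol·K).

With equal orders, S_{D/U} = k_D/k_U = (A_D/A_U)·exp[(E_U−E_D)/(RT)].
(E_U−E_D)/(RT) = (165−132)×10³/(8.314×769) = 33000/6393 = 5.162.
k_D/k_U = (7.10×10^6/7.18×10^8)·exp(5.162) = 0.009889 × 174.4 = 1.72.
Since E_D < E_U, lowering the temperature improves selectivity toward D.

1.72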